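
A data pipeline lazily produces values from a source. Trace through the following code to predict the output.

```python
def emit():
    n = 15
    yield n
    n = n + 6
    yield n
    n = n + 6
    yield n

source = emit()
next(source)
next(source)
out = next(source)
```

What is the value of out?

Step 1: Trace through generator execution:
  Yield 1: n starts at 15, yield 15
  Yield 2: n = 15 + 6 = 21, yield 21
  Yield 3: n = 21 + 6 = 27, yield 27
Step 2: First next() gets 15, second next() gets the second value, third next() yields 27.
Therefore out = 27.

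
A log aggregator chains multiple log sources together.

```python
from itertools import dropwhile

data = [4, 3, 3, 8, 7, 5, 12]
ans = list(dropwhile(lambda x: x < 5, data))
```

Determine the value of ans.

Step 1: dropwhile drops elements while < 5:
  4 < 5: dropped
  3 < 5: dropped
  3 < 5: dropped
  8: kept (dropping stopped)
Step 2: Remaining elements kept regardless of condition.
Therefore ans = [8, 7, 5, 12].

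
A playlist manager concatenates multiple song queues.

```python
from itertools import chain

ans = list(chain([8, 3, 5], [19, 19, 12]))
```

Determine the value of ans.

Step 1: chain() concatenates iterables: [8, 3, 5] + [19, 19, 12].
Therefore ans = [8, 3, 5, 19, 19, 12].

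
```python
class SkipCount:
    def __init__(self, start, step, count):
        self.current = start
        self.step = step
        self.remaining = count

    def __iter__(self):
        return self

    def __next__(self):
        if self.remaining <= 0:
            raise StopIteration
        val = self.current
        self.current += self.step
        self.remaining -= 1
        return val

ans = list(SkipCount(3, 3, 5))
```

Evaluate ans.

Step 1: SkipCount starts at 3, increments by 3, for 5 steps:
  Yield 3, then current += 3
  Yield 6, then current += 3
  Yield 9, then current += 3
  Yield 12, then current += 3
  Yield 15, then current += 3
Therefore ans = [3, 6, 9, 12, 15].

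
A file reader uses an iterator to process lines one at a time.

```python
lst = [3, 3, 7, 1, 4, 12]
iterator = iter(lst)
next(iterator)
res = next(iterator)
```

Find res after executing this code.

Step 1: Create iterator over [3, 3, 7, 1, 4, 12].
Step 2: next() consumes 3.
Step 3: next() returns 3.
Therefore res = 3.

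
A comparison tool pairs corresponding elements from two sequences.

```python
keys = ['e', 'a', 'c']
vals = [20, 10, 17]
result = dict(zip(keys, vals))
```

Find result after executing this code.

Step 1: zip pairs keys with values:
  'e' -> 20
  'a' -> 10
  'c' -> 17
Therefore result = {'e': 20, 'a': 10, 'c': 17}.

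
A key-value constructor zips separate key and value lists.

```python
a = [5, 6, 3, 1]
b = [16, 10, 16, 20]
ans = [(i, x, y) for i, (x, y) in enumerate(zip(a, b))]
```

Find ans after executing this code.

Step 1: enumerate(zip(a, b)) gives index with paired elements:
  i=0: (5, 16)
  i=1: (6, 10)
  i=2: (3, 16)
  i=3: (1, 20)
Therefore ans = [(0, 5, 16), (1, 6, 10), (2, 3, 16), (3, 1, 20)].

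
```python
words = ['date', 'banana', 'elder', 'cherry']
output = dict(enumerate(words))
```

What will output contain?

Step 1: enumerate pairs indices with words:
  0 -> 'date'
  1 -> 'banana'
  2 -> 'elder'
  3 -> 'cherry'
Therefore output = {0: 'date', 1: 'banana', 2: 'elder', 3: 'cherry'}.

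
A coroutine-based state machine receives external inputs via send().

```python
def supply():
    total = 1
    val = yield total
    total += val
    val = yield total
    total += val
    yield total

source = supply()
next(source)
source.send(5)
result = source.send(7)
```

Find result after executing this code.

Step 1: next() -> yield total=1.
Step 2: send(5) -> val=5, total = 1+5 = 6, yield 6.
Step 3: send(7) -> val=7, total = 6+7 = 13, yield 13.
Therefore result = 13.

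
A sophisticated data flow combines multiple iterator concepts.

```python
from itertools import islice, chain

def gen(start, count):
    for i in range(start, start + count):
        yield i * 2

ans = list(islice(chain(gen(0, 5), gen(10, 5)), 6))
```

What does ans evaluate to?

Step 1: gen(0, 5) yields [0, 2, 4, 6, 8].
Step 2: gen(10, 5) yields [20, 22, 24, 26, 28].
Step 3: chain concatenates: [0, 2, 4, 6, 8, 20, 22, 24, 26, 28].
Step 4: islice takes first 6: [0, 2, 4, 6, 8, 20].
Therefore ans = [0, 2, 4, 6, 8, 20].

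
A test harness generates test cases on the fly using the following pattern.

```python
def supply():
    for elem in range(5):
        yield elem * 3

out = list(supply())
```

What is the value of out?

Step 1: For each elem in range(5), yield elem * 3:
  elem=0: yield 0 * 3 = 0
  elem=1: yield 1 * 3 = 3
  elem=2: yield 2 * 3 = 6
  elem=3: yield 3 * 3 = 9
  elem=4: yield 4 * 3 = 12
Therefore out = [0, 3, 6, 9, 12].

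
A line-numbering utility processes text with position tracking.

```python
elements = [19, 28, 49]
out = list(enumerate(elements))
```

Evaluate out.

Step 1: enumerate pairs each element with its index:
  (0, 19)
  (1, 28)
  (2, 49)
Therefore out = [(0, 19), (1, 28), (2, 49)].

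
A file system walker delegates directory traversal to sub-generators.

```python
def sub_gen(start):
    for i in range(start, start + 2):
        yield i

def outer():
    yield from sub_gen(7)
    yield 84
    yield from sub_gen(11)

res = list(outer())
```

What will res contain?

Step 1: outer() delegates to sub_gen(7):
  yield 7
  yield 8
Step 2: yield 84
Step 3: Delegates to sub_gen(11):
  yield 11
  yield 12
Therefore res = [7, 8, 84, 11, 12].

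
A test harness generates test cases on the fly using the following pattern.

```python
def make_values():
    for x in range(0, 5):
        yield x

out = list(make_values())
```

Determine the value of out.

Step 1: The generator yields each value from range(0, 5).
Step 2: list() consumes all yields: [0, 1, 2, 3, 4].
Therefore out = [0, 1, 2, 3, 4].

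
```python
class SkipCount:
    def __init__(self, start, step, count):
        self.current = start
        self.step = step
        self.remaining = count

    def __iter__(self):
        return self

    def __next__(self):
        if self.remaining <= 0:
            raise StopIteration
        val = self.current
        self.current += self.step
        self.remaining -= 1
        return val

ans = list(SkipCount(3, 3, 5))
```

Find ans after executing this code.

Step 1: SkipCount starts at 3, increments by 3, for 5 steps:
  Yield 3, then current += 3
  Yield 6, then current += 3
  Yield 9, then current += 3
  Yield 12, then current += 3
  Yield 15, then current += 3
Therefore ans = [3, 6, 9, 12, 15].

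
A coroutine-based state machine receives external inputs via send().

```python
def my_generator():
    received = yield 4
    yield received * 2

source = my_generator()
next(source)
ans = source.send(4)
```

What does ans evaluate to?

Step 1: next(source) advances to first yield, producing 4.
Step 2: send(4) resumes, received = 4.
Step 3: yield received * 2 = 4 * 2 = 8.
Therefore ans = 8.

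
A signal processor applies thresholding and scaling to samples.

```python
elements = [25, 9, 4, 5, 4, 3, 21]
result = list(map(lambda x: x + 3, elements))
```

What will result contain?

Step 1: Apply lambda x: x + 3 to each element:
  25 -> 28
  9 -> 12
  4 -> 7
  5 -> 8
  4 -> 7
  3 -> 6
  21 -> 24
Therefore result = [28, 12, 7, 8, 7, 6, 24].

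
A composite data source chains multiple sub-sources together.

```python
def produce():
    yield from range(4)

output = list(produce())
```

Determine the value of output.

Step 1: yield from delegates to the iterable, yielding each element.
Step 2: Collected values: [0, 1, 2, 3].
Therefore output = [0, 1, 2, 3].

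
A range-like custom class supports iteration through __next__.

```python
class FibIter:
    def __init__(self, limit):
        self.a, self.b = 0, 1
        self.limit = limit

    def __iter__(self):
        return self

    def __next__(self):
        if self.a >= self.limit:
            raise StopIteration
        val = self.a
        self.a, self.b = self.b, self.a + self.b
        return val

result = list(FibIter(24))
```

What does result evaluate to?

Step 1: Fibonacci-like sequence (a=0, b=1) until >= 24:
  Yield 0, then a,b = 1,1
  Yield 1, then a,b = 1,2
  Yield 1, then a,b = 2,3
  Yield 2, then a,b = 3,5
  Yield 3, then a,b = 5,8
  Yield 5, then a,b = 8,13
  Yield 8, then a,b = 13,21
  Yield 13, then a,b = 21,34
  Yield 21, then a,b = 34,55
Step 2: 34 >= 24, stop.
Therefore result = [0, 1, 1, 2, 3, 5, 8, 13, 21].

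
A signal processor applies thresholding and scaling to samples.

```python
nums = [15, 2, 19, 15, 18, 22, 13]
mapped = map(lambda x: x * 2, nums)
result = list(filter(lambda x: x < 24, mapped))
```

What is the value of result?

Step 1: Map x * 2:
  15 -> 30
  2 -> 4
  19 -> 38
  15 -> 30
  18 -> 36
  22 -> 44
  13 -> 26
Step 2: Filter for < 24:
  30: removed
  4: kept
  38: removed
  30: removed
  36: removed
  44: removed
  26: removed
Therefore result = [4].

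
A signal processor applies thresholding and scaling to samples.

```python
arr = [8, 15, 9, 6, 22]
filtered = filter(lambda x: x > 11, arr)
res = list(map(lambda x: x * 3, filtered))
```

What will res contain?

Step 1: Filter arr for elements > 11:
  8: removed
  15: kept
  9: removed
  6: removed
  22: kept
Step 2: Map x * 3 on filtered [15, 22]:
  15 -> 45
  22 -> 66
Therefore res = [45, 66].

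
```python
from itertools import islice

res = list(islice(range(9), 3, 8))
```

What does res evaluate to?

Step 1: islice(range(9), 3, 8) takes elements at indices [3, 8).
Step 2: Elements: [3, 4, 5, 6, 7].
Therefore res = [3, 4, 5, 6, 7].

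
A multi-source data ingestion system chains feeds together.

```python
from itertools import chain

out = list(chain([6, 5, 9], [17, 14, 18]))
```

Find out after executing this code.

Step 1: chain() concatenates iterables: [6, 5, 9] + [17, 14, 18].
Therefore out = [6, 5, 9, 17, 14, 18].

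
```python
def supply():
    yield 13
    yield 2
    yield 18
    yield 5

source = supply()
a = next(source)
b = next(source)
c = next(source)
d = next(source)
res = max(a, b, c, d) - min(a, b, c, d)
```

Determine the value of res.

Step 1: Create generator and consume all values:
  a = next(source) = 13
  b = next(source) = 2
  c = next(source) = 18
  d = next(source) = 5
Step 2: max = 18, min = 2, res = 18 - 2 = 16.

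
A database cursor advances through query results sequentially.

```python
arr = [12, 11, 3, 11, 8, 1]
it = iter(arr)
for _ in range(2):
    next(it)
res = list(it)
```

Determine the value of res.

Step 1: Create iterator over [12, 11, 3, 11, 8, 1].
Step 2: Advance 2 positions (consuming [12, 11]).
Step 3: list() collects remaining elements: [3, 11, 8, 1].
Therefore res = [3, 11, 8, 1].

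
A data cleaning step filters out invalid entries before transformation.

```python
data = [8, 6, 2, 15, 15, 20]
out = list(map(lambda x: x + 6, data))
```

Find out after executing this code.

Step 1: Apply lambda x: x + 6 to each element:
  8 -> 14
  6 -> 12
  2 -> 8
  15 -> 21
  15 -> 21
  20 -> 26
Therefore out = [14, 12, 8, 21, 21, 26].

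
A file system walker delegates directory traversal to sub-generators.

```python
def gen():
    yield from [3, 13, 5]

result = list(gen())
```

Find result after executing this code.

Step 1: yield from delegates to the iterable, yielding each element.
Step 2: Collected values: [3, 13, 5].
Therefore result = [3, 13, 5].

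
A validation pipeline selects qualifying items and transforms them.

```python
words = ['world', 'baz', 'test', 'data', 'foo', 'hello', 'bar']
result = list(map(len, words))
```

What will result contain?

Step 1: Map len() to each word:
  'world' -> 5
  'baz' -> 3
  'test' -> 4
  'data' -> 4
  'foo' -> 3
  'hello' -> 5
  'bar' -> 3
Therefore result = [5, 3, 4, 4, 3, 5, 3].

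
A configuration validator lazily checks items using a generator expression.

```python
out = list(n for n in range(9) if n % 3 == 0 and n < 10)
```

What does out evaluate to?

Step 1: Filter range(9) where n % 3 == 0 and n < 10:
  n=0: both conditions met, included
  n=1: excluded (1 % 3 != 0)
  n=2: excluded (2 % 3 != 0)
  n=3: both conditions met, included
  n=4: excluded (4 % 3 != 0)
  n=5: excluded (5 % 3 != 0)
  n=6: both conditions met, included
  n=7: excluded (7 % 3 != 0)
  n=8: excluded (8 % 3 != 0)
Therefore out = [0, 3, 6].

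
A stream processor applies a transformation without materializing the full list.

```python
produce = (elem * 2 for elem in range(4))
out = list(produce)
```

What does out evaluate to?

Step 1: For each elem in range(4), compute elem*2:
  elem=0: 0*2 = 0
  elem=1: 1*2 = 2
  elem=2: 2*2 = 4
  elem=3: 3*2 = 6
Therefore out = [0, 2, 4, 6].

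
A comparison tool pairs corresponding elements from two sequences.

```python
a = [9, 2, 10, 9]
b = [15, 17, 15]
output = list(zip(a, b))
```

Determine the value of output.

Step 1: zip stops at shortest (len(a)=4, len(b)=3):
  Index 0: (9, 15)
  Index 1: (2, 17)
  Index 2: (10, 15)
Step 2: Last element of a (9) has no pair, dropped.
Therefore output = [(9, 15), (2, 17), (10, 15)].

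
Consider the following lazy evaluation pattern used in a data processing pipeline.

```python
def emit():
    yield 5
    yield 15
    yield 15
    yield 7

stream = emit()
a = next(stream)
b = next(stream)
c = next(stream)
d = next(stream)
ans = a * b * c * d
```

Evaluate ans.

Step 1: Create generator and consume all values:
  a = next(stream) = 5
  b = next(stream) = 15
  c = next(stream) = 15
  d = next(stream) = 7
Step 2: ans = 5 * 15 * 15 * 7 = 7875.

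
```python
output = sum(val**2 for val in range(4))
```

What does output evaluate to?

Step 1: Compute val**2 for each val in range(4):
  val=0: 0**2 = 0
  val=1: 1**2 = 1
  val=2: 2**2 = 4
  val=3: 3**2 = 9
Step 2: sum = 0 + 1 + 4 + 9 = 14.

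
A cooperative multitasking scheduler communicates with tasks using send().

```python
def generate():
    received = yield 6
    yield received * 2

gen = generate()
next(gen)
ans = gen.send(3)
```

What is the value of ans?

Step 1: next(gen) advances to first yield, producing 6.
Step 2: send(3) resumes, received = 3.
Step 3: yield received * 2 = 3 * 2 = 6.
Therefore ans = 6.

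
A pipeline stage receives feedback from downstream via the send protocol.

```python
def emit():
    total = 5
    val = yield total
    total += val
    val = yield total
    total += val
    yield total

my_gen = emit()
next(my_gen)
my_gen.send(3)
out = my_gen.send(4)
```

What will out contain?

Step 1: next() -> yield total=5.
Step 2: send(3) -> val=3, total = 5+3 = 8, yield 8.
Step 3: send(4) -> val=4, total = 8+4 = 12, yield 12.
Therefore out = 12.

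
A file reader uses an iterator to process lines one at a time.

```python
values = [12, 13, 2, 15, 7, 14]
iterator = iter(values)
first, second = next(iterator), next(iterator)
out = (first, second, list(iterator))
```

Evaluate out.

Step 1: Create iterator over [12, 13, 2, 15, 7, 14].
Step 2: first = 12, second = 13.
Step 3: Remaining elements: [2, 15, 7, 14].
Therefore out = (12, 13, [2, 15, 7, 14]).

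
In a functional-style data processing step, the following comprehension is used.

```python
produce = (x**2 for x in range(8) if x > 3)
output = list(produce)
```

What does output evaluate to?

Step 1: For range(8), keep x > 3, then square:
  x=0: 0 <= 3, excluded
  x=1: 1 <= 3, excluded
  x=2: 2 <= 3, excluded
  x=3: 3 <= 3, excluded
  x=4: 4 > 3, yield 4**2 = 16
  x=5: 5 > 3, yield 5**2 = 25
  x=6: 6 > 3, yield 6**2 = 36
  x=7: 7 > 3, yield 7**2 = 49
Therefore output = [16, 25, 36, 49].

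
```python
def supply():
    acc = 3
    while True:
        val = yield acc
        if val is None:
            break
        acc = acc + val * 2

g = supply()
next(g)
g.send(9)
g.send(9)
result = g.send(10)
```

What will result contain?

Step 1: next() -> yield acc=3.
Step 2: send(9) -> val=9, acc = 3 + 9*2 = 21, yield 21.
Step 3: send(9) -> val=9, acc = 21 + 9*2 = 39, yield 39.
Step 4: send(10) -> val=10, acc = 39 + 10*2 = 59, yield 59.
Therefore result = 59.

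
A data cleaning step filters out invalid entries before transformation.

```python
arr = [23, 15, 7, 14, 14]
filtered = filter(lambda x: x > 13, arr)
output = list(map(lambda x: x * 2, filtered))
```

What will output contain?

Step 1: Filter arr for elements > 13:
  23: kept
  15: kept
  7: removed
  14: kept
  14: kept
Step 2: Map x * 2 on filtered [23, 15, 14, 14]:
  23 -> 46
  15 -> 30
  14 -> 28
  14 -> 28
Therefore output = [46, 30, 28, 28].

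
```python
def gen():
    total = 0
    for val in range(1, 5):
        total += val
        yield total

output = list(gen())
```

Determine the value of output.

Step 1: Generator accumulates running sum:
  val=1: total = 1, yield 1
  val=2: total = 3, yield 3
  val=3: total = 6, yield 6
  val=4: total = 10, yield 10
Therefore output = [1, 3, 6, 10].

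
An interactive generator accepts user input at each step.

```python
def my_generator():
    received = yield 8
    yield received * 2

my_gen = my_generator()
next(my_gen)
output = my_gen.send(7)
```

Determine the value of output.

Step 1: next(my_gen) advances to first yield, producing 8.
Step 2: send(7) resumes, received = 7.
Step 3: yield received * 2 = 7 * 2 = 14.
Therefore output = 14.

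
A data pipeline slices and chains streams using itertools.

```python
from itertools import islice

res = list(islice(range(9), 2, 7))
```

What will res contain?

Step 1: islice(range(9), 2, 7) takes elements at indices [2, 7).
Step 2: Elements: [2, 3, 4, 5, 6].
Therefore res = [2, 3, 4, 5, 6].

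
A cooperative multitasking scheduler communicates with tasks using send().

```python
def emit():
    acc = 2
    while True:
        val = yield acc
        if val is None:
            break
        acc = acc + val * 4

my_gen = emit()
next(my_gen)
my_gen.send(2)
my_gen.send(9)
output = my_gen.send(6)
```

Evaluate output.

Step 1: next() -> yield acc=2.
Step 2: send(2) -> val=2, acc = 2 + 2*4 = 10, yield 10.
Step 3: send(9) -> val=9, acc = 10 + 9*4 = 46, yield 46.
Step 4: send(6) -> val=6, acc = 46 + 6*4 = 70, yield 70.
Therefore output = 70.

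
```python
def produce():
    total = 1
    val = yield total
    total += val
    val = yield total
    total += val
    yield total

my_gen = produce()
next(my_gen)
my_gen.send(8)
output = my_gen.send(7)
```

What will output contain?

Step 1: next() -> yield total=1.
Step 2: send(8) -> val=8, total = 1+8 = 9, yield 9.
Step 3: send(7) -> val=7, total = 9+7 = 16, yield 16.
Therefore output = 16.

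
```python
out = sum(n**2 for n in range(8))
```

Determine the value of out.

Step 1: Compute n**2 for each n in range(8):
  n=0: 0**2 = 0
  n=1: 1**2 = 1
  n=2: 2**2 = 4
  n=3: 3**2 = 9
  n=4: 4**2 = 16
  n=5: 5**2 = 25
  n=6: 6**2 = 36
  n=7: 7**2 = 49
Step 2: sum = 0 + 1 + 4 + 9 + 16 + 25 + 36 + 49 = 140.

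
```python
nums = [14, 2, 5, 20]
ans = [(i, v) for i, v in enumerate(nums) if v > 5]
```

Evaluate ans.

Step 1: Filter enumerate([14, 2, 5, 20]) keeping v > 5:
  (0, 14): 14 > 5, included
  (1, 2): 2 <= 5, excluded
  (2, 5): 5 <= 5, excluded
  (3, 20): 20 > 5, included
Therefore ans = [(0, 14), (3, 20)].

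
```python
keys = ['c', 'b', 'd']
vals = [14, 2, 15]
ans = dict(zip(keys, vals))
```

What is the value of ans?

Step 1: zip pairs keys with values:
  'c' -> 14
  'b' -> 2
  'd' -> 15
Therefore ans = {'c': 14, 'b': 2, 'd': 15}.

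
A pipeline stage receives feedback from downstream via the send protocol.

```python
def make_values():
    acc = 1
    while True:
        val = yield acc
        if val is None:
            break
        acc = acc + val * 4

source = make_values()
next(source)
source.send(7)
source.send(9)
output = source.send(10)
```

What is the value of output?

Step 1: next() -> yield acc=1.
Step 2: send(7) -> val=7, acc = 1 + 7*4 = 29, yield 29.
Step 3: send(9) -> val=9, acc = 29 + 9*4 = 65, yield 65.
Step 4: send(10) -> val=10, acc = 65 + 10*4 = 105, yield 105.
Therefore output = 105.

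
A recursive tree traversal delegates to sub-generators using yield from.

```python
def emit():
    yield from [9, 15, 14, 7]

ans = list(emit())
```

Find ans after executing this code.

Step 1: yield from delegates to the iterable, yielding each element.
Step 2: Collected values: [9, 15, 14, 7].
Therefore ans = [9, 15, 14, 7].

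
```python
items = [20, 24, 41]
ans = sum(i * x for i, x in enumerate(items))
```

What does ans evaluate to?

Step 1: Compute i * x for each (i, x) in enumerate([20, 24, 41]):
  i=0, x=20: 0*20 = 0
  i=1, x=24: 1*24 = 24
  i=2, x=41: 2*41 = 82
Step 2: sum = 0 + 24 + 82 = 106.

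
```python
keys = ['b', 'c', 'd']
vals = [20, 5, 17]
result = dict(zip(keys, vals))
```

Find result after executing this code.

Step 1: zip pairs keys with values:
  'b' -> 20
  'c' -> 5
  'd' -> 17
Therefore result = {'b': 20, 'c': 5, 'd': 17}.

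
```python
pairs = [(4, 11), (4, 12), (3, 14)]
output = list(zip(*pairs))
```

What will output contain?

Step 1: zip(*pairs) transposes: unzips [(4, 11), (4, 12), (3, 14)] into separate sequences.
Step 2: First elements: (4, 4, 3), second elements: (11, 12, 14).
Therefore output = [(4, 4, 3), (11, 12, 14)].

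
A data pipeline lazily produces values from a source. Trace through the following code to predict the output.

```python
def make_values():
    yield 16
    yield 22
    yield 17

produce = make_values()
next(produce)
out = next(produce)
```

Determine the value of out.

Step 1: make_values() creates a generator.
Step 2: next(produce) yields 16 (consumed and discarded).
Step 3: next(produce) yields 22, assigned to out.
Therefore out = 22.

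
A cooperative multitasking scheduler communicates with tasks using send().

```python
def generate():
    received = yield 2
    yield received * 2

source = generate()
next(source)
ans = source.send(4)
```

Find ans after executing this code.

Step 1: next(source) advances to first yield, producing 2.
Step 2: send(4) resumes, received = 4.
Step 3: yield received * 2 = 4 * 2 = 8.
Therefore ans = 8.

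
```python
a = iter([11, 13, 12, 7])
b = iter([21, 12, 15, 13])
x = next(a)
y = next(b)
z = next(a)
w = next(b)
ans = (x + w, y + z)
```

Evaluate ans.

Step 1: a iterates [11, 13, 12, 7], b iterates [21, 12, 15, 13].
Step 2: x = next(a) = 11, y = next(b) = 21.
Step 3: z = next(a) = 13, w = next(b) = 12.
Step 4: ans = (11 + 12, 21 + 13) = (23, 34).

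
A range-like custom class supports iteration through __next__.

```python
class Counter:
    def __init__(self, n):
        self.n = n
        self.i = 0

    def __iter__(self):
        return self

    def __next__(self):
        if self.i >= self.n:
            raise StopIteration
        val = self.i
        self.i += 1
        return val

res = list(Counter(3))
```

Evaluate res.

Step 1: Counter(3) creates an iterator counting 0 to 2.
Step 2: list() consumes all values: [0, 1, 2].
Therefore res = [0, 1, 2].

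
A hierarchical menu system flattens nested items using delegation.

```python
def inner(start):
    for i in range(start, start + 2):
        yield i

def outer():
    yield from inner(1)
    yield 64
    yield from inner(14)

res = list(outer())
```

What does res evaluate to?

Step 1: outer() delegates to inner(1):
  yield 1
  yield 2
Step 2: yield 64
Step 3: Delegates to inner(14):
  yield 14
  yield 15
Therefore res = [1, 2, 64, 14, 15].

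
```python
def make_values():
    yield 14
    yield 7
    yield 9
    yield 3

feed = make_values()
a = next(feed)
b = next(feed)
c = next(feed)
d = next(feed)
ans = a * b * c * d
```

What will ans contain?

Step 1: Create generator and consume all values:
  a = next(feed) = 14
  b = next(feed) = 7
  c = next(feed) = 9
  d = next(feed) = 3
Step 2: ans = 14 * 7 * 9 * 3 = 2646.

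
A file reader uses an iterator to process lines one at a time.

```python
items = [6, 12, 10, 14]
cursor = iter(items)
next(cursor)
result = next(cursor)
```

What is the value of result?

Step 1: Create iterator over [6, 12, 10, 14].
Step 2: next() consumes 6.
Step 3: next() returns 12.
Therefore result = 12.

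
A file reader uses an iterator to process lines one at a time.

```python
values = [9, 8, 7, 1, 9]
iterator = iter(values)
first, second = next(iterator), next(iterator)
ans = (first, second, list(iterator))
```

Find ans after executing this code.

Step 1: Create iterator over [9, 8, 7, 1, 9].
Step 2: first = 9, second = 8.
Step 3: Remaining elements: [7, 1, 9].
Therefore ans = (9, 8, [7, 1, 9]).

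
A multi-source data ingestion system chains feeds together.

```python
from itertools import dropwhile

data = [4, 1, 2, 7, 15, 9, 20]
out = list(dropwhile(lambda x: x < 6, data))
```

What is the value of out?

Step 1: dropwhile drops elements while < 6:
  4 < 6: dropped
  1 < 6: dropped
  2 < 6: dropped
  7: kept (dropping stopped)
Step 2: Remaining elements kept regardless of condition.
Therefore out = [7, 15, 9, 20].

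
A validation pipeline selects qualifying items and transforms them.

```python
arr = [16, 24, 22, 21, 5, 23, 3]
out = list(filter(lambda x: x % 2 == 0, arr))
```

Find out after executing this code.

Step 1: Filter elements divisible by 2:
  16 % 2 = 0: kept
  24 % 2 = 0: kept
  22 % 2 = 0: kept
  21 % 2 = 1: removed
  5 % 2 = 1: removed
  23 % 2 = 1: removed
  3 % 2 = 1: removed
Therefore out = [16, 24, 22].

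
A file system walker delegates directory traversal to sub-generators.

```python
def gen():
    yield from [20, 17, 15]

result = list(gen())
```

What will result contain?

Step 1: yield from delegates to the iterable, yielding each element.
Step 2: Collected values: [20, 17, 15].
Therefore result = [20, 17, 15].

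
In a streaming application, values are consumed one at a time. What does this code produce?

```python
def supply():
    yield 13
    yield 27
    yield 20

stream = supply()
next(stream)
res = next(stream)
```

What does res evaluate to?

Step 1: supply() creates a generator.
Step 2: next(stream) yields 13 (consumed and discarded).
Step 3: next(stream) yields 27, assigned to res.
Therefore res = 27.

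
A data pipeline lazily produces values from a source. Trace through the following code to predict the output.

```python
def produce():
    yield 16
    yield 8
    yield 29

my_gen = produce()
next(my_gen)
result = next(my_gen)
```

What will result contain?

Step 1: produce() creates a generator.
Step 2: next(my_gen) yields 16 (consumed and discarded).
Step 3: next(my_gen) yields 8, assigned to result.
Therefore result = 8.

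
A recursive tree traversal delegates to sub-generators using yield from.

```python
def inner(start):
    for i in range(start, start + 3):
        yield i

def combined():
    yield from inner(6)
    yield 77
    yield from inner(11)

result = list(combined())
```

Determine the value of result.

Step 1: combined() delegates to inner(6):
  yield 6
  yield 7
  yield 8
Step 2: yield 77
Step 3: Delegates to inner(11):
  yield 11
  yield 12
  yield 13
Therefore result = [6, 7, 8, 77, 11, 12, 13].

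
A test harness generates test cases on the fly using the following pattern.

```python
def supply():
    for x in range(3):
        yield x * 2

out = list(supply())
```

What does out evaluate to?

Step 1: For each x in range(3), yield x * 2:
  x=0: yield 0 * 2 = 0
  x=1: yield 1 * 2 = 2
  x=2: yield 2 * 2 = 4
Therefore out = [0, 2, 4].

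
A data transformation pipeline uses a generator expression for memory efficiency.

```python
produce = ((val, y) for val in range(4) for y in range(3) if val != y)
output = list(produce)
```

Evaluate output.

Step 1: Nested generator over range(4) x range(3) where val != y:
  (0, 0): excluded (val == y)
  (0, 1): included
  (0, 2): included
  (1, 0): included
  (1, 1): excluded (val == y)
  (1, 2): included
  (2, 0): included
  (2, 1): included
  (2, 2): excluded (val == y)
  (3, 0): included
  (3, 1): included
  (3, 2): included
Therefore output = [(0, 1), (0, 2), (1, 0), (1, 2), (2, 0), (2, 1), (3, 0), (3, 1), (3, 2)].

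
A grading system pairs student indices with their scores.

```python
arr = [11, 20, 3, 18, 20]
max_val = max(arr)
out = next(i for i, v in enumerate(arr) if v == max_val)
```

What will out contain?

Step 1: max([11, 20, 3, 18, 20]) = 20.
Step 2: Find first index where value == 20:
  Index 0: 11 != 20
  Index 1: 20 == 20, found!
Therefore out = 1.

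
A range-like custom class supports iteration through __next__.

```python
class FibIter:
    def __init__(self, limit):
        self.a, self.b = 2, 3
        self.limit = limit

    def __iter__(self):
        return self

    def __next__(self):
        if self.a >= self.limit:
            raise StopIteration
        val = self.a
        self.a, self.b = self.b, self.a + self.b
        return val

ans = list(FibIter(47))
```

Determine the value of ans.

Step 1: Fibonacci-like sequence (a=2, b=3) until >= 47:
  Yield 2, then a,b = 3,5
  Yield 3, then a,b = 5,8
  Yield 5, then a,b = 8,13
  Yield 8, then a,b = 13,21
  Yield 13, then a,b = 21,34
  Yield 21, then a,b = 34,55
  Yield 34, then a,b = 55,89
Step 2: 55 >= 47, stop.
Therefore ans = [2, 3, 5, 8, 13, 21, 34].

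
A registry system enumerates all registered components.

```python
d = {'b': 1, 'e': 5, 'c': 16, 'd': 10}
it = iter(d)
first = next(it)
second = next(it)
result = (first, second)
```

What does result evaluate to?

Step 1: iter(d) iterates over keys: ['b', 'e', 'c', 'd'].
Step 2: first = next(it) = 'b', second = next(it) = 'e'.
Therefore result = ('b', 'e').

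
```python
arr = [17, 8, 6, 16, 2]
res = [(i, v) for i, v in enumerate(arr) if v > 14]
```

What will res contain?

Step 1: Filter enumerate([17, 8, 6, 16, 2]) keeping v > 14:
  (0, 17): 17 > 14, included
  (1, 8): 8 <= 14, excluded
  (2, 6): 6 <= 14, excluded
  (3, 16): 16 > 14, included
  (4, 2): 2 <= 14, excluded
Therefore res = [(0, 17), (3, 16)].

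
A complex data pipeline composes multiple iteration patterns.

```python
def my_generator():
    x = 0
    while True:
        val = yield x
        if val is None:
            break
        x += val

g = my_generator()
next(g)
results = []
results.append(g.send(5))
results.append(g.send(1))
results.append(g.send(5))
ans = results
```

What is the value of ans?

Step 1: next(g) -> yield 0.
Step 2: send(5) -> x = 5, yield 5.
Step 3: send(1) -> x = 6, yield 6.
Step 4: send(5) -> x = 11, yield 11.
Therefore ans = [5, 6, 11].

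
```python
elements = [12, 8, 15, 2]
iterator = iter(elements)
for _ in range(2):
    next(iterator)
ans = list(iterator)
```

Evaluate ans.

Step 1: Create iterator over [12, 8, 15, 2].
Step 2: Advance 2 positions (consuming [12, 8]).
Step 3: list() collects remaining elements: [15, 2].
Therefore ans = [15, 2].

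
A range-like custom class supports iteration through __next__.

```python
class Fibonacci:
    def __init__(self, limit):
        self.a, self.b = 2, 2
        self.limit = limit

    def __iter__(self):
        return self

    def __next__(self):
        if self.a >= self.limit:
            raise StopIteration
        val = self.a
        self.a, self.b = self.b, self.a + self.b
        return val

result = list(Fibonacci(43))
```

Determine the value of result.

Step 1: Fibonacci-like sequence (a=2, b=2) until >= 43:
  Yield 2, then a,b = 2,4
  Yield 2, then a,b = 4,6
  Yield 4, then a,b = 6,10
  Yield 6, then a,b = 10,16
  Yield 10, then a,b = 16,26
  Yield 16, then a,b = 26,42
  Yield 26, then a,b = 42,68
  Yield 42, then a,b = 68,110
Step 2: 68 >= 43, stop.
Therefore result = [2, 2, 4, 6, 10, 16, 26, 42].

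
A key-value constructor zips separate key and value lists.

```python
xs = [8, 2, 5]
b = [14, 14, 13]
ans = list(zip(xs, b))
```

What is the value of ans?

Step 1: zip pairs elements at same index:
  Index 0: (8, 14)
  Index 1: (2, 14)
  Index 2: (5, 13)
Therefore ans = [(8, 14), (2, 14), (5, 13)].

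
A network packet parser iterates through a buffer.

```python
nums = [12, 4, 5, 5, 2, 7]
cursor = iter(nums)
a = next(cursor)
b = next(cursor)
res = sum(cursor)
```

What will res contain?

Step 1: Create iterator over [12, 4, 5, 5, 2, 7].
Step 2: a = next() = 12, b = next() = 4.
Step 3: sum() of remaining [5, 5, 2, 7] = 19.
Therefore res = 19.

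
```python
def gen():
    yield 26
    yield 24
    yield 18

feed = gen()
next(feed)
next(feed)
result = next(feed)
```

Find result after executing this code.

Step 1: gen() creates a generator.
Step 2: next(feed) yields 26 (consumed and discarded).
Step 3: next(feed) yields 24 (consumed and discarded).
Step 4: next(feed) yields 18, assigned to result.
Therefore result = 18.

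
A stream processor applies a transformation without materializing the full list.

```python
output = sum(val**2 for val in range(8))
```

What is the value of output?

Step 1: Compute val**2 for each val in range(8):
  val=0: 0**2 = 0
  val=1: 1**2 = 1
  val=2: 2**2 = 4
  val=3: 3**2 = 9
  val=4: 4**2 = 16
  val=5: 5**2 = 25
  val=6: 6**2 = 36
  val=7: 7**2 = 49
Step 2: sum = 0 + 1 + 4 + 9 + 16 + 25 + 36 + 49 = 140.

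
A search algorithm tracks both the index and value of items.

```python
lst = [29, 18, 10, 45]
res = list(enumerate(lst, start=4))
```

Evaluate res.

Step 1: enumerate with start=4:
  (4, 29)
  (5, 18)
  (6, 10)
  (7, 45)
Therefore res = [(4, 29), (5, 18), (6, 10), (7, 45)].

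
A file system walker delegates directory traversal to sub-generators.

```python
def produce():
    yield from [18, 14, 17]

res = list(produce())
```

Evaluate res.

Step 1: yield from delegates to the iterable, yielding each element.
Step 2: Collected values: [18, 14, 17].
Therefore res = [18, 14, 17].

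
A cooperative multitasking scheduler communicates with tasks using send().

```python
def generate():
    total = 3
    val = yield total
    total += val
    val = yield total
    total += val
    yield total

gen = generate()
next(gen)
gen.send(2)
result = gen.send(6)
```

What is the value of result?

Step 1: next() -> yield total=3.
Step 2: send(2) -> val=2, total = 3+2 = 5, yield 5.
Step 3: send(6) -> val=6, total = 5+6 = 11, yield 11.
Therefore result = 11.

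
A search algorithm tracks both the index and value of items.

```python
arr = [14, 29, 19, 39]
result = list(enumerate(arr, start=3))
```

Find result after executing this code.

Step 1: enumerate with start=3:
  (3, 14)
  (4, 29)
  (5, 19)
  (6, 39)
Therefore result = [(3, 14), (4, 29), (5, 19), (6, 39)].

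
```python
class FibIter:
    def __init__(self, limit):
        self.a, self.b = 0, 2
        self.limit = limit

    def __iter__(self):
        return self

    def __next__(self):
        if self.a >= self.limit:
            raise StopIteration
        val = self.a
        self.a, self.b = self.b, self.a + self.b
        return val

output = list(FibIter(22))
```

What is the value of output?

Step 1: Fibonacci-like sequence (a=0, b=2) until >= 22:
  Yield 0, then a,b = 2,2
  Yield 2, then a,b = 2,4
  Yield 2, then a,b = 4,6
  Yield 4, then a,b = 6,10
  Yield 6, then a,b = 10,16
  Yield 10, then a,b = 16,26
  Yield 16, then a,b = 26,42
Step 2: 26 >= 22, stop.
Therefore output = [0, 2, 2, 4, 6, 10, 16].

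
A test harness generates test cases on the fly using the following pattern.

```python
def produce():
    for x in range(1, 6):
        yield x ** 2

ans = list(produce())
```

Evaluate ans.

Step 1: For each x in range(1, 6), yield x**2:
  x=1: yield 1**2 = 1
  x=2: yield 2**2 = 4
  x=3: yield 3**2 = 9
  x=4: yield 4**2 = 16
  x=5: yield 5**2 = 25
Therefore ans = [1, 4, 9, 16, 25].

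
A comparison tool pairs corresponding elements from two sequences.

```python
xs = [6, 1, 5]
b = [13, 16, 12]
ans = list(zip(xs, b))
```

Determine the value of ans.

Step 1: zip pairs elements at same index:
  Index 0: (6, 13)
  Index 1: (1, 16)
  Index 2: (5, 12)
Therefore ans = [(6, 13), (1, 16), (5, 12)].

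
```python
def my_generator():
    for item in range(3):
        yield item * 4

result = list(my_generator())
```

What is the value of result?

Step 1: For each item in range(3), yield item * 4:
  item=0: yield 0 * 4 = 0
  item=1: yield 1 * 4 = 4
  item=2: yield 2 * 4 = 8
Therefore result = [0, 4, 8].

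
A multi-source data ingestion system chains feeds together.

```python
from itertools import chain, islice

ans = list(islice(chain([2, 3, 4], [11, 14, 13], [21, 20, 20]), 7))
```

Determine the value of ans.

Step 1: chain([2, 3, 4], [11, 14, 13], [21, 20, 20]) = [2, 3, 4, 11, 14, 13, 21, 20, 20].
Step 2: islice takes first 7 elements: [2, 3, 4, 11, 14, 13, 21].
Therefore ans = [2, 3, 4, 11, 14, 13, 21].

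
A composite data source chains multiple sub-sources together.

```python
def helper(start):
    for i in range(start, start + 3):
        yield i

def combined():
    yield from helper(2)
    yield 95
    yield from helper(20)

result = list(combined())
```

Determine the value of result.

Step 1: combined() delegates to helper(2):
  yield 2
  yield 3
  yield 4
Step 2: yield 95
Step 3: Delegates to helper(20):
  yield 20
  yield 21
  yield 22
Therefore result = [2, 3, 4, 95, 20, 21, 22].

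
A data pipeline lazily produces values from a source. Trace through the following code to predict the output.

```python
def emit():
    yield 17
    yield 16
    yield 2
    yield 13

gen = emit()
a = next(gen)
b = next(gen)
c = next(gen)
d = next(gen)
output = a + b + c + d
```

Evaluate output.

Step 1: Create generator and consume all values:
  a = next(gen) = 17
  b = next(gen) = 16
  c = next(gen) = 2
  d = next(gen) = 13
Step 2: output = 17 + 16 + 2 + 13 = 48.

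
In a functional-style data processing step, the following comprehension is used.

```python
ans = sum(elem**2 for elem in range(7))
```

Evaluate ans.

Step 1: Compute elem**2 for each elem in range(7):
  elem=0: 0**2 = 0
  elem=1: 1**2 = 1
  elem=2: 2**2 = 4
  elem=3: 3**2 = 9
  elem=4: 4**2 = 16
  elem=5: 5**2 = 25
  elem=6: 6**2 = 36
Step 2: sum = 0 + 1 + 4 + 9 + 16 + 25 + 36 = 91.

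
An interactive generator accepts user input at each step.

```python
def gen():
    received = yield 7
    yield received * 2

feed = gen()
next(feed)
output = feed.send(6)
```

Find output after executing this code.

Step 1: next(feed) advances to first yield, producing 7.
Step 2: send(6) resumes, received = 6.
Step 3: yield received * 2 = 6 * 2 = 12.
Therefore output = 12.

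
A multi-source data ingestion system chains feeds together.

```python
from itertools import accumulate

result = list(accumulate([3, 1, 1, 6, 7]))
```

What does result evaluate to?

Step 1: accumulate computes running sums:
  + 3 = 3
  + 1 = 4
  + 1 = 5
  + 6 = 11
  + 7 = 18
Therefore result = [3, 4, 5, 11, 18].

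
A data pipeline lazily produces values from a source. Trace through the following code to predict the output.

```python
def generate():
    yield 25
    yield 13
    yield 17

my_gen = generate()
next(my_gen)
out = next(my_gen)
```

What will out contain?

Step 1: generate() creates a generator.
Step 2: next(my_gen) yields 25 (consumed and discarded).
Step 3: next(my_gen) yields 13, assigned to out.
Therefore out = 13.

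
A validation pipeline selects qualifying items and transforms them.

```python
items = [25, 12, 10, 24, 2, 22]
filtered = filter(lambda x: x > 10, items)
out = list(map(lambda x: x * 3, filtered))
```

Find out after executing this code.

Step 1: Filter items for elements > 10:
  25: kept
  12: kept
  10: removed
  24: kept
  2: removed
  22: kept
Step 2: Map x * 3 on filtered [25, 12, 24, 22]:
  25 -> 75
  12 -> 36
  24 -> 72
  22 -> 66
Therefore out = [75, 36, 72, 66].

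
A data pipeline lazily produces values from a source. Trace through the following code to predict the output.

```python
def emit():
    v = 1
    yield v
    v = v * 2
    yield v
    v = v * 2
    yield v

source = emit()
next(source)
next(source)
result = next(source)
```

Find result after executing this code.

Step 1: Trace through generator execution:
  Yield 1: v starts at 1, yield 1
  Yield 2: v = 1 * 2 = 2, yield 2
  Yield 3: v = 2 * 2 = 4, yield 4
Step 2: First next() gets 1, second next() gets the second value, third next() yields 4.
Therefore result = 4.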